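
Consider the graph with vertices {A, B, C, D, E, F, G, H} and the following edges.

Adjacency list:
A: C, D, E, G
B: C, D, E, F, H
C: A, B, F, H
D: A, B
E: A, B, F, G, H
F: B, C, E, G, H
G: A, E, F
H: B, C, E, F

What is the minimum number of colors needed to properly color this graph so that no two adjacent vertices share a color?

4

B, C, F, H are pairwise adjacent (a clique of size 4), so at least 4 colors are needed.
4 colors suffice: color red → {A, B}; color blue → {C, D, E}; color green → {F}; color yellow → {G, H}. Each edge has distinct colors on its endpoints.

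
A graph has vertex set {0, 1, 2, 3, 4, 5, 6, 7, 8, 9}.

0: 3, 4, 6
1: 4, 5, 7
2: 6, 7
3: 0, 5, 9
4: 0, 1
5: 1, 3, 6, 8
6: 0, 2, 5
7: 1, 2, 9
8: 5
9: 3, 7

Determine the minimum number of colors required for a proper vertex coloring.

3

The cycle 3-9-7-1-5-3 has odd length 5, so it cannot be 2-colored; at least 3 colors are needed.
3 colors suffice: color a → {0, 5, 7}; color b → {1, 3, 6, 8}; color c → {2, 4, 9}. Each edge has distinct colors on its endpoints.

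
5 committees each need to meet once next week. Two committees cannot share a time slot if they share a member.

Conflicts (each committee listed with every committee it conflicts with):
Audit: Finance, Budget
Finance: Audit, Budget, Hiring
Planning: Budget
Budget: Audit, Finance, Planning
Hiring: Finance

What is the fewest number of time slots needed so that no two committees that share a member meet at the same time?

Audit, Finance, Budget all conflict with each other, so at least 3 time slots are needed.
3 time slots suffice: time slot 1 → {Finance, Planning}; time slot 2 → {Budget, Hiring}; time slot 3 → {Audit}. Every pair that conflicts lands in different time slots.

3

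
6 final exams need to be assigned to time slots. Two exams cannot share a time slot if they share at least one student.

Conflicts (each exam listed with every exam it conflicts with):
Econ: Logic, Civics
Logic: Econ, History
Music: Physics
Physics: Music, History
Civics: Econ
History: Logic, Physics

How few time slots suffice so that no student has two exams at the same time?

Music and Physics conflict, so at least 2 time slots are needed.
Using 2 time slots: Econ=2, Logic=1, Music=2, Physics=1, Civics=1, History=2. No two conflicting exams share a time slot.

2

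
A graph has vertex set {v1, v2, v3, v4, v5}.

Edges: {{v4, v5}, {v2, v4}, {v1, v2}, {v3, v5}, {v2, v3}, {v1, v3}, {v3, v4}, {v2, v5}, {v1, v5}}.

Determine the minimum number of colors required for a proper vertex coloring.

4

v1, v2, v3, v5 are mutually adjacent (a clique of size 4), so at least 4 colors are needed.
4 colors suffice: color 1 → {v5}; color 2 → {v2}; color 3 → {v3}; color 4 → {v1, v4}. Each edge has distinct colors on its endpoints.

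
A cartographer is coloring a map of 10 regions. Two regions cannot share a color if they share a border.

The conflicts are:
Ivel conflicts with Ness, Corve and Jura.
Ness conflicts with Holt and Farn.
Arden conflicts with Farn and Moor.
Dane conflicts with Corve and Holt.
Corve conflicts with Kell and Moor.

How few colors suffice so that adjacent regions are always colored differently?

3

The cycle Ness-Ivel-Corve-Dane-Holt-Ness has odd length 5, so it cannot be 2-colored; at least 3 colors are needed.
One proper 3-coloring: Ivel=2, Ness=1, Arden=1, Dane=3, Corve=1, Kell=2, Holt=2, Farn=2, Moor=2, Jura=1. No two conflicting regions share a color.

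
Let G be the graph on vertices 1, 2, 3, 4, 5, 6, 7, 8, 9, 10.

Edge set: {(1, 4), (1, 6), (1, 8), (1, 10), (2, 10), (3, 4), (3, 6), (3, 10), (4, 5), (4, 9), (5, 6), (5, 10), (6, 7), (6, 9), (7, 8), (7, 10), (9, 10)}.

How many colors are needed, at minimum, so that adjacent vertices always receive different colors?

2

9 and 10 are adjacent, so at least 2 colors are needed.
One proper 2-coloring: 1=b, 2=b, 3=b, 4=a, 5=b, 6=a, 7=b, 8=a, 9=b, 10=a. Each edge has distinct colors on its endpoints.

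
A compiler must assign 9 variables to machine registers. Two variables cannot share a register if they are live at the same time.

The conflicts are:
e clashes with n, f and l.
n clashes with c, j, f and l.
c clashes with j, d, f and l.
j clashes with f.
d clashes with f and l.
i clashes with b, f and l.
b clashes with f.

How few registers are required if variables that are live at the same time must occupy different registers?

n, c, j, f pairwise conflict, so at least 4 registers are needed.
4 registers suffice: e=2, n=3, c=2, j=4, d=3, i=2, b=3, f=1, l=1. Each listed conflict is separated.

4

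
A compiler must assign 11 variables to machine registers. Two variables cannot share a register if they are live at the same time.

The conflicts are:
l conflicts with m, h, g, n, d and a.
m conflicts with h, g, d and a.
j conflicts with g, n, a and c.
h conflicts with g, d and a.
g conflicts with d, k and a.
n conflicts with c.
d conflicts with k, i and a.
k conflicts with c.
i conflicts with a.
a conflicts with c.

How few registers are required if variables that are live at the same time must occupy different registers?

l, m, h, g, d, a all conflict with each other, so at least 6 registers are needed.
Using 6 registers: l=4, m=6, j=2, h=5, g=3, n=1, d=2, k=1, i=3, a=1, c=3. Every pair that conflicts lands in different registers.

6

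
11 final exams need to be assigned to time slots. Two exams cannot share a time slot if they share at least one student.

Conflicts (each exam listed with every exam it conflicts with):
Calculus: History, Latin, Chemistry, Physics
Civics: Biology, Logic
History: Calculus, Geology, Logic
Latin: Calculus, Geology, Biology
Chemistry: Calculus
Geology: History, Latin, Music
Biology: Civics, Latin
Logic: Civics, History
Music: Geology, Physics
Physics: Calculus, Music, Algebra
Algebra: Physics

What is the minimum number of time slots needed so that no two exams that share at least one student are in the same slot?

3

The cycle Geology-Music-Physics-Calculus-History-Geology has odd length 5, so it cannot be 2-colored; at least 3 time slots are needed.
3 time slots suffice: Calculus=1, Civics=2, History=2, Latin=2, Chemistry=2, Geology=1, Biology=1, Logic=1, Music=3, Physics=2, Algebra=1. Each listed conflict is separated.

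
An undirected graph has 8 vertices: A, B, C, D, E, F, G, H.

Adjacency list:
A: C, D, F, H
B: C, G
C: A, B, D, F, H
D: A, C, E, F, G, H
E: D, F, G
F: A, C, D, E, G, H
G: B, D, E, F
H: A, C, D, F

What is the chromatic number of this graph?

5

A, C, D, F, H are mutually adjacent (a clique of size 5), so at least 5 colors are needed.
5 colors suffice: A=5, B=1, C=3, D=1, E=4, F=2, G=3, H=4. Every edge joins two different colors.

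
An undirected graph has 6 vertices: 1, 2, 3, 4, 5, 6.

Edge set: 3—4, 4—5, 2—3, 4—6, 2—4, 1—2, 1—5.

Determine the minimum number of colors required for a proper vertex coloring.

3

2, 3, 4 form a triangle, so at least 3 colors are needed.
One proper 3-coloring: 1=red, 2=blue, 3=green, 4=red, 5=blue, 6=blue. Every edge joins two different colors.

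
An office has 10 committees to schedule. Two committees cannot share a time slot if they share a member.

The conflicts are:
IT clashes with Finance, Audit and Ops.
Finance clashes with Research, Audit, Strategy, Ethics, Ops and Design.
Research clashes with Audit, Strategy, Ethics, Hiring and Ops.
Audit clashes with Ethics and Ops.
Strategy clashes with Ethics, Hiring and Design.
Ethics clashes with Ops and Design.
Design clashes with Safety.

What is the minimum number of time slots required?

Finance, Research, Audit, Ethics, Ops pairwise conflict, so at least 5 time slots are needed.
5 time slots suffice: time slot 1 → {Finance, Hiring, Safety}; time slot 2 → {IT, Research, Design}; time slot 3 → {Ethics}; time slot 4 → {Audit, Strategy}; time slot 5 → {Ops}. Every pair that conflicts lands in different time slots.

5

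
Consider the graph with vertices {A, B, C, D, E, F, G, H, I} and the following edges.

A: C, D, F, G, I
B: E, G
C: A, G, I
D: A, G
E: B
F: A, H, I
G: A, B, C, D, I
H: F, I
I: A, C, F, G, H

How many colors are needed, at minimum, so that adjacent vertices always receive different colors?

4

A, C, G, I form a clique, so at least 4 colors are needed.
4 colors suffice: color red → {A, B, H}; color blue → {E, F, G}; color green → {D, I}; color yellow → {C}. Each edge has distinct colors on its endpoints.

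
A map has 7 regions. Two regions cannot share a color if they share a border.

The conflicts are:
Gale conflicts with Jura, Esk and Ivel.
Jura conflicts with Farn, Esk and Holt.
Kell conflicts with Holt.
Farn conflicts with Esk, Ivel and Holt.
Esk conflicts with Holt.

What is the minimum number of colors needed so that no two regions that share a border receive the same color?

Jura, Farn, Esk, Holt are mutually in conflict, so at least 4 colors are needed.
4 colors suffice: color 1 → {Jura, Kell, Ivel}; color 2 → {Gale, Farn}; color 3 → {Esk}; color 4 → {Holt}. Every pair that conflicts lands in different colors.

4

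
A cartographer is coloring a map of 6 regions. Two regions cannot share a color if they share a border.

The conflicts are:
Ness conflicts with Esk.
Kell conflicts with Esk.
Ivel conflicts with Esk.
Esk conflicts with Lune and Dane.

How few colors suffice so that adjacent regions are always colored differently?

Esk and Lune conflict, so at least 2 colors are needed.
2 colors suffice: color 1 → {Esk}; color 2 → {Ness, Kell, Ivel, Lune, Dane}. No two conflicting regions share a color.

2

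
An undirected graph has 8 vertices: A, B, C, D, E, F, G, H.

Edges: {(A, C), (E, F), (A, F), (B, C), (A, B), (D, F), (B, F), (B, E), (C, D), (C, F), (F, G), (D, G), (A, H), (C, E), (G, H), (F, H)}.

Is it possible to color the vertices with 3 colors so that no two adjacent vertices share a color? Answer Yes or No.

B, C, E, F are mutually adjacent (a clique of size 4), so at least 4 colors are needed.
So 3 colors are not enough.

No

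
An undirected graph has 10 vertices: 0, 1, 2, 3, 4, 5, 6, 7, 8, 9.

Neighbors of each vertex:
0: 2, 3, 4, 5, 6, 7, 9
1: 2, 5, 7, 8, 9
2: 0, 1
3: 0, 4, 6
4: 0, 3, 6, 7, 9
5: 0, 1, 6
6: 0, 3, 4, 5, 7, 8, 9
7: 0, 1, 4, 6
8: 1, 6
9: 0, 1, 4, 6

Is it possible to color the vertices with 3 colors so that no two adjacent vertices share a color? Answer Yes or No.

No

0, 3, 4, 6 are pairwise adjacent (a clique of size 4), so at least 4 colors are needed.
So 3 colors are not enough.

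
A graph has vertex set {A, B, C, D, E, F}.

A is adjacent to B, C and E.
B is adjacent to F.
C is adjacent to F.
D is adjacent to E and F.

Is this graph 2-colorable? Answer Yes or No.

No

The cycle F-C-A-E-D-F has odd length 5, so it cannot be 2-colored; at least 3 colors are needed.
So 2 colors are not enough.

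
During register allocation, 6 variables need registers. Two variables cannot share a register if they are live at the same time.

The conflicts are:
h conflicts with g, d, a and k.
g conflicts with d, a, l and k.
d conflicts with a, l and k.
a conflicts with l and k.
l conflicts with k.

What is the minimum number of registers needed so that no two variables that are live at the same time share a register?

5

h, g, d, a, k pairwise conflict, so at least 5 registers are needed.
5 registers suffice: h=5, g=1, d=3, a=4, l=5, k=2. No two conflicting variables share a register.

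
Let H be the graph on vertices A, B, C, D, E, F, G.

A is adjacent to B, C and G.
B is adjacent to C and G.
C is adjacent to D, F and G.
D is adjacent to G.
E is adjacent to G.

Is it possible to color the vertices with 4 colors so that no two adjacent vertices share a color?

The chromatic number is 4. A, B, C, G are pairwise adjacent (a clique of size 4), so at least 4 colors are needed.
4 colors suffice: A=yellow, B=green, C=red, D=green, E=red, F=blue, G=blue.
That is already a proper 4-coloring.

Yes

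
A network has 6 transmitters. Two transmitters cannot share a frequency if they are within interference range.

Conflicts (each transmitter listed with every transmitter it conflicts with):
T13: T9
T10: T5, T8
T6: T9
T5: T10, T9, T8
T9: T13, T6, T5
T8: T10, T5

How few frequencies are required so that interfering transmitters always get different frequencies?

3

T10, T5, T8 are mutually in conflict, so at least 3 frequencies are needed.
A valid assignment using 3 frequencies: T13=2, T10=1, T6=2, T5=2, T9=1, T8=3. Each listed conflict is separated.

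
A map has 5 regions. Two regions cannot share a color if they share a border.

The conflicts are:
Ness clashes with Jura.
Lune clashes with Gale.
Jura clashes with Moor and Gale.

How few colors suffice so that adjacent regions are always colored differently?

2

Ness and Jura conflict, so at least 2 colors are needed.
2 colors suffice: color 1 → {Lune, Jura}; color 2 → {Ness, Moor, Gale}. No two conflicting regions share a color.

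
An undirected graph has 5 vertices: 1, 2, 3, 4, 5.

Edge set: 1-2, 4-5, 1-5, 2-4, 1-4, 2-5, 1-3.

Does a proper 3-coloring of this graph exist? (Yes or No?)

No

1, 2, 4, 5 form a clique, so at least 4 colors are needed.
So 3 colors are not enough.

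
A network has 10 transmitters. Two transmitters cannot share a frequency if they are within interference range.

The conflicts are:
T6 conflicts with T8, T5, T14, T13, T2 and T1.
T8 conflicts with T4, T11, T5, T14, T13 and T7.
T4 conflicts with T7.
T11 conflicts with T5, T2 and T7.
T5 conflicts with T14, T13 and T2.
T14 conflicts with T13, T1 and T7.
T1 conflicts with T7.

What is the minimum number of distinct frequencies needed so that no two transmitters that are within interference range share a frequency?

T6, T8, T5, T14, T13 are mutually in conflict, so at least 5 frequencies are needed.
A valid assignment using 5 frequencies: T6=4, T8=1, T4=2, T11=2, T5=3, T14=2, T13=5, T2=1, T1=1, T7=3. Each listed conflict is separated.

5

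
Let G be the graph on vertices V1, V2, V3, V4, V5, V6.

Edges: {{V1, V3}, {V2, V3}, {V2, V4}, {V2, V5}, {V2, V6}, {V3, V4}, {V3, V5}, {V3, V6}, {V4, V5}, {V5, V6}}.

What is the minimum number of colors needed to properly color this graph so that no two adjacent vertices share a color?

4

V2, V3, V4, V5 form a clique, so at least 4 colors are needed.
4 colors suffice: color 1 → {V3}; color 2 → {V1, V2}; color 3 → {V5}; color 4 → {V4, V6}. Every edge joins two different colors.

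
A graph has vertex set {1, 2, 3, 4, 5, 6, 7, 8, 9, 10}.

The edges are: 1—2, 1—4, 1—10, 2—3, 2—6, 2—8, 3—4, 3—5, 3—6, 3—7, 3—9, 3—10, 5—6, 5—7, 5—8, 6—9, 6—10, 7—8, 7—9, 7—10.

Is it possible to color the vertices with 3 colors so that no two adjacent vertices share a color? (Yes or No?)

Yes

The chromatic number is 3. 3, 7, 9 form a triangle, so at least 3 colors are needed.
3 colors suffice: color a → {1, 3, 8}; color b → {4, 6, 7}; color c → {2, 5, 9, 10}.
That is already a proper 3-coloring.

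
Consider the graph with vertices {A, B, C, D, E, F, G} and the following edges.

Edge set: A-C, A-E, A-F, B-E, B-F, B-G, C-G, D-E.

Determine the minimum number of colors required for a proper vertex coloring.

3

The cycle G-B-E-A-C-G has odd length 5, so it cannot be 2-colored; at least 3 colors are needed.
3 colors suffice: color 1 → {E, F, G}; color 2 → {A, B, D}; color 3 → {C}. Every edge joins two different colors.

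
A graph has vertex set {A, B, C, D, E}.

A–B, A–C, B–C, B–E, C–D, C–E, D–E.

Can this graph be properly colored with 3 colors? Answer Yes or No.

The chromatic number is 3. B, C, E are mutually adjacent, so at least 3 colors are needed.
3 colors suffice: color 1 → {C}; color 2 → {B, D}; color 3 → {A, E}.
That is already a proper 3-coloring.

Yes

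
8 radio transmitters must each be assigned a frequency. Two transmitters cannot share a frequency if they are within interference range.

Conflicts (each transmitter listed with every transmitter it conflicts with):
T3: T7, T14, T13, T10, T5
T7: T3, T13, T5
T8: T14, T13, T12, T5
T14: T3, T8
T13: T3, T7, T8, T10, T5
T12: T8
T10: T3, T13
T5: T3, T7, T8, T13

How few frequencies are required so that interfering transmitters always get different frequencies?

T3, T7, T13, T5 are mutually in conflict, so at least 4 frequencies are needed.
4 frequencies suffice: frequency 1 → {T3, T8}; frequency 2 → {T14, T13, T12}; frequency 3 → {T10, T5}; frequency 4 → {T7}. Each listed conflict is separated.

4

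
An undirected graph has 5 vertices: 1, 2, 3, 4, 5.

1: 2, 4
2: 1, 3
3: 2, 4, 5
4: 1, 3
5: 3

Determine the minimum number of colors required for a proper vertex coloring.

2

1 and 2 are adjacent, so at least 2 colors are needed.
2 colors suffice: color red → {1, 3}; color blue → {2, 4, 5}. Each edge has distinct colors on its endpoints.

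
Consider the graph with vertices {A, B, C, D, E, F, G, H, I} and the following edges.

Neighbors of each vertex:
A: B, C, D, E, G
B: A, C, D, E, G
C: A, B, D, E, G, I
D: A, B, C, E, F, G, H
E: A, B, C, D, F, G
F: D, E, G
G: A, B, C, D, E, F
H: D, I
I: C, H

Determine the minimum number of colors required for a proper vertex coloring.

A, B, C, D, E, G are pairwise adjacent (a clique of size 6), so at least 6 colors are needed.
6 colors suffice: A=6, B=5, C=4, D=1, E=3, F=4, G=2, H=2, I=1. Every edge joins two different colors.

6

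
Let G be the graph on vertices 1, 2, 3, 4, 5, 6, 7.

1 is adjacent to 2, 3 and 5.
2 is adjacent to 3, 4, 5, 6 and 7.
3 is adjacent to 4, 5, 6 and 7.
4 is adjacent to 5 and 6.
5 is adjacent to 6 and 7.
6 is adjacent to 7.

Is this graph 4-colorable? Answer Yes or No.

2, 3, 4, 5, 6 form a clique, so at least 5 colors are needed.
So 4 colors are not enough.

No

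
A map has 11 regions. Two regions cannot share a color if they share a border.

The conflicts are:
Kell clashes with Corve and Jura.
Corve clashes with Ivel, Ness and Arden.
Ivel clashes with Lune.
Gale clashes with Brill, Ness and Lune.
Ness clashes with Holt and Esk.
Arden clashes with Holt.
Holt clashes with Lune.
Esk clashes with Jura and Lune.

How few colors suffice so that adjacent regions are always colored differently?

3

The cycle Corve-Kell-Jura-Esk-Ness-Corve has odd length 5, so it cannot be 2-colored; at least 3 colors are needed.
3 colors suffice: color 1 → {Brill, Ness, Arden, Jura, Lune}; color 2 → {Corve, Gale, Holt, Esk}; color 3 → {Kell, Ivel}. Every pair that conflicts lands in different colors.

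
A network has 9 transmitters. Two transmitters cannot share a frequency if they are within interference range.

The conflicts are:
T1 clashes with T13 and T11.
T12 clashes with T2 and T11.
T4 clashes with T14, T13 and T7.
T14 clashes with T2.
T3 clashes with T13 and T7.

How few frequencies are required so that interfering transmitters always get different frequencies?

3

The cycle T11-T12-T2-T14-T4-T13-T1-T11 has odd length 7, so it cannot be 2-colored; at least 3 frequencies are needed.
A valid assignment using 3 frequencies: T1=1, T12=2, T4=1, T14=2, T3=1, T2=1, T13=2, T11=3, T7=2. No two conflicting transmitters share a frequency.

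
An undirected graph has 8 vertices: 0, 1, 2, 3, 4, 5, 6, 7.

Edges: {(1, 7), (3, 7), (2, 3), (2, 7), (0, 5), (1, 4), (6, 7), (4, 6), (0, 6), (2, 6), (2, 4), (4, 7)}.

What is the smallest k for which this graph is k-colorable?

4

2, 4, 6, 7 are mutually adjacent (a clique of size 4), so at least 4 colors are needed.
One proper 4-coloring: 0=a, 1=c, 2=c, 3=b, 4=b, 5=b, 6=d, 7=a. Each edge has distinct colors on its endpoints.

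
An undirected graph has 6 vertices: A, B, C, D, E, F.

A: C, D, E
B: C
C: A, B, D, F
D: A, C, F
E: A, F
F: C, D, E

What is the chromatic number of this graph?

A, C, D are mutually adjacent, so at least 3 colors are needed.
3 colors suffice: color 1 → {C, E}; color 2 → {B, D}; color 3 → {A, F}. No two adjacent vertices share a color.

3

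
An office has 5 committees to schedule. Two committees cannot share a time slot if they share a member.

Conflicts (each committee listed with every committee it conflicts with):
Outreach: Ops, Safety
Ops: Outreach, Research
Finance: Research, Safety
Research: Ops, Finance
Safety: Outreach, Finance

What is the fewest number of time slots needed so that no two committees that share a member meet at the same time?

The cycle Finance-Research-Ops-Outreach-Safety-Finance has odd length 5, so it cannot be 2-colored; at least 3 time slots are needed.
3 time slots suffice: time slot 1 → {Ops, Finance}; time slot 2 → {Outreach, Research}; time slot 3 → {Safety}. Every pair that conflicts lands in different time slots.

3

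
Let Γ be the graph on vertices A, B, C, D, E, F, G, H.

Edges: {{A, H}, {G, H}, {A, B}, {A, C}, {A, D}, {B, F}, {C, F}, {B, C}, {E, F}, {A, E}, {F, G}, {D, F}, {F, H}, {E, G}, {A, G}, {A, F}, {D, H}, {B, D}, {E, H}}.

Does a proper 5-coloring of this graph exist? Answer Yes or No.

Yes

The chromatic number is 5. A, E, F, G, H form a clique, so at least 5 colors are needed.
A valid assignment using 5 colors: A=blue, B=green, C=yellow, D=yellow, E=yellow, F=red, G=purple, H=green.
That is already a proper 5-coloring.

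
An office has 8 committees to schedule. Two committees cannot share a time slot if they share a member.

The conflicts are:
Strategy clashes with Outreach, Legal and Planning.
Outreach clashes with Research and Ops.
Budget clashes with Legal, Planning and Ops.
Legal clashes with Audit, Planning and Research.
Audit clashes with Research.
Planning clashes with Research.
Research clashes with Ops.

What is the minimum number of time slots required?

3

Outreach, Research, Ops pairwise conflict, so at least 3 time slots are needed.
A valid assignment using 3 time slots: Strategy=1, Outreach=2, Budget=1, Legal=2, Audit=3, Planning=3, Research=1, Ops=3. Every pair that conflicts lands in different time slots.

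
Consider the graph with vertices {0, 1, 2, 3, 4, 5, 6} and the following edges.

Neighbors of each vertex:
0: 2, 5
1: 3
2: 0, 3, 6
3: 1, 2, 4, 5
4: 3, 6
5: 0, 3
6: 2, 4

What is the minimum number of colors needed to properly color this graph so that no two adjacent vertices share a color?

1 and 3 are adjacent, so at least 2 colors are needed.
2 colors suffice: 0=a, 1=b, 2=b, 3=a, 4=b, 5=b, 6=a. Every edge joins two different colors.

2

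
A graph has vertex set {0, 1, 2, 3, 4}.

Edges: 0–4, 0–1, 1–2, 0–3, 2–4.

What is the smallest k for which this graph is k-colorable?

0 and 3 are adjacent, so at least 2 colors are needed.
2 colors suffice: 0=red, 1=blue, 2=red, 3=blue, 4=blue. Every edge joins two different colors.

2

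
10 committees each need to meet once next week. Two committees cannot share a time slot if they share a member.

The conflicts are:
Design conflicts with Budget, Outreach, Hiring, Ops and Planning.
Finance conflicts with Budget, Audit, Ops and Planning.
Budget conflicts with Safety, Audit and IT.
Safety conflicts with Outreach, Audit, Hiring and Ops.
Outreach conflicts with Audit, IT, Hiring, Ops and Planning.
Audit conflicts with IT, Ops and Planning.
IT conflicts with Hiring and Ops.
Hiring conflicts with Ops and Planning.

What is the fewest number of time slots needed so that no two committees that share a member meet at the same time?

Safety, Outreach, Audit, Ops all conflict with each other, so at least 4 time slots are needed.
Using 4 time slots: Design=4, Finance=4, Budget=2, Safety=4, Outreach=2, Audit=1, IT=4, Hiring=1, Ops=3, Planning=3. No two conflicting committees share a time slot.

4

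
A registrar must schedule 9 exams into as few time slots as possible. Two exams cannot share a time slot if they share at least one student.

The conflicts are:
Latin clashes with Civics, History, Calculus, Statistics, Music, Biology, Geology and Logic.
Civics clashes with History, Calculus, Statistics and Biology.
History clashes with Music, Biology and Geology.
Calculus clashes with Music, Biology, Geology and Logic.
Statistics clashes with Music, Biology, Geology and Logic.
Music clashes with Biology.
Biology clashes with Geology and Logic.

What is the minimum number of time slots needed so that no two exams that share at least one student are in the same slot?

4

Latin, Civics, History, Biology are mutually in conflict, so at least 4 time slots are needed.
Using 4 time slots: Latin=1, Civics=4, History=3, Calculus=3, Statistics=3, Music=4, Biology=2, Geology=4, Logic=4. Every pair that conflicts lands in different time slots.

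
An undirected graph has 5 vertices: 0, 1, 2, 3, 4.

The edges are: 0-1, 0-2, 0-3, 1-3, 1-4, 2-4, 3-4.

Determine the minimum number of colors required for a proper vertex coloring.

3

0, 1, 3 form a triangle, so at least 3 colors are needed.
3 colors suffice: 0=a, 1=c, 2=b, 3=b, 4=a. Every edge joins two different colors.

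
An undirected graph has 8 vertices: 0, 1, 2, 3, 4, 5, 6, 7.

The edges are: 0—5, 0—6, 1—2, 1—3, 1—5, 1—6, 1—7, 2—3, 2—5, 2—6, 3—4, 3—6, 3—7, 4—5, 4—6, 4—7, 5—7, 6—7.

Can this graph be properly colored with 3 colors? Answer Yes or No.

3, 4, 6, 7 are pairwise adjacent (a clique of size 4), so at least 4 colors are needed.
So 3 colors are not enough.

No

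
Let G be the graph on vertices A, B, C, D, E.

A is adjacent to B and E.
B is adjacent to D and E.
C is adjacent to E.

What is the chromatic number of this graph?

A, B, E are pairwise adjacent, so at least 3 colors are needed.
One proper 3-coloring: A=green, B=red, C=red, D=blue, E=blue. Every edge joins two different colors.

3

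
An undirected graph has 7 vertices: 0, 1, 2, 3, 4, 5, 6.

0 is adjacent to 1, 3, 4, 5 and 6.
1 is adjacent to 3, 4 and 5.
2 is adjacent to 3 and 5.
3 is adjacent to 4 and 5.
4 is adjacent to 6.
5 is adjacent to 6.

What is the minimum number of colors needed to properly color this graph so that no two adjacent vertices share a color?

0, 1, 3, 5 form a clique, so at least 4 colors are needed.
4 colors suffice: 0=red, 1=yellow, 2=red, 3=green, 4=blue, 5=blue, 6=green. No two adjacent vertices share a color.

4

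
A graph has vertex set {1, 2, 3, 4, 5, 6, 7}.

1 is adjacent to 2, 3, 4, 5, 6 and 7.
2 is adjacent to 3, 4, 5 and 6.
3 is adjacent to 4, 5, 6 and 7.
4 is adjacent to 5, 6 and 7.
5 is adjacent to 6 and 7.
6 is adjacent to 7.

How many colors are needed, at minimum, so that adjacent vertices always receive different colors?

6

1, 2, 3, 4, 5, 6 are pairwise adjacent (a clique of size 6), so at least 6 colors are needed.
6 colors suffice: color red → {6}; color blue → {1}; color green → {5}; color yellow → {4}; color purple → {3}; color orange → {2, 7}. No two adjacent vertices share a color.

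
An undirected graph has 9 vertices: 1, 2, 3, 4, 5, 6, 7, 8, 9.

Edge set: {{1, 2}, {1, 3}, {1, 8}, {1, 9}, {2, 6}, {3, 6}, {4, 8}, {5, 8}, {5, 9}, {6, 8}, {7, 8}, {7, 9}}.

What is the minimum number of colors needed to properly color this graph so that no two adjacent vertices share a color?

7 and 8 are adjacent, so at least 2 colors are needed.
2 colors suffice: color a → {2, 3, 8, 9}; color b → {1, 4, 5, 6, 7}. Each edge has distinct colors on its endpoints.

2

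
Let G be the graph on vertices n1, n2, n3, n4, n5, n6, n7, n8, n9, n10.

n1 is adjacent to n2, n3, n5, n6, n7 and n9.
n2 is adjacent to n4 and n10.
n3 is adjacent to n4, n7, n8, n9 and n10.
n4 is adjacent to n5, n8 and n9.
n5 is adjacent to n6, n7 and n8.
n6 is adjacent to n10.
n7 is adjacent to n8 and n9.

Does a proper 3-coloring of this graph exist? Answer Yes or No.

n1, n3, n7, n9 are pairwise adjacent (a clique of size 4), so at least 4 colors are needed.
So 3 colors are not enough.

No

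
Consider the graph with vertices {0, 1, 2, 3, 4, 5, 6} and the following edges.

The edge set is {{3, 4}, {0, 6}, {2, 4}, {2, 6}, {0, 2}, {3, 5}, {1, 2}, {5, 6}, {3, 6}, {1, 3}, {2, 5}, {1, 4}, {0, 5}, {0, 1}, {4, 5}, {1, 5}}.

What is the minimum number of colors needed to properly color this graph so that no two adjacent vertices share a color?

1, 2, 4, 5 are pairwise adjacent (a clique of size 4), so at least 4 colors are needed.
4 colors suffice: color red → {5}; color blue → {2, 3}; color green → {1, 6}; color yellow → {0, 4}. Every edge joins two different colors.

4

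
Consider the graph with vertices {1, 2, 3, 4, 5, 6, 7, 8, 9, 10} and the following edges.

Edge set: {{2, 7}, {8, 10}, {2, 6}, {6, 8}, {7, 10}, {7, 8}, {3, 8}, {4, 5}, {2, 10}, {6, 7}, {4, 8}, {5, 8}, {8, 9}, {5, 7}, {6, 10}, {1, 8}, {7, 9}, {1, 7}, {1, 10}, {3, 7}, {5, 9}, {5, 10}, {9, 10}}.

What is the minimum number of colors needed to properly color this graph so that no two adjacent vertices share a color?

5

5, 7, 8, 9, 10 form a clique, so at least 5 colors are needed.
5 colors suffice: color a → {4, 7}; color b → {2, 8}; color c → {3, 10}; color d → {1, 5, 6}; color e → {9}. No two adjacent vertices share a color.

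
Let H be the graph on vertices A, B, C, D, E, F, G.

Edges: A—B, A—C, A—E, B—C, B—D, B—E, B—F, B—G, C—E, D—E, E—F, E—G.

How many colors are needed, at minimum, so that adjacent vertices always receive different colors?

4

A, B, C, E form a clique, so at least 4 colors are needed.
4 colors suffice: color 1 → {E}; color 2 → {B}; color 3 → {C, D, F, G}; color 4 → {A}. No two adjacent vertices share a color.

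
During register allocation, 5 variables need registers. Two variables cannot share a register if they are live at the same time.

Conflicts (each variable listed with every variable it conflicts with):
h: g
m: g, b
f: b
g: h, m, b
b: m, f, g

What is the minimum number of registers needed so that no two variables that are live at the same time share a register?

m, g, b are mutually in conflict, so at least 3 registers are needed.
Using 3 registers: h=2, m=3, f=1, g=1, b=2. No two conflicting variables share a register.

3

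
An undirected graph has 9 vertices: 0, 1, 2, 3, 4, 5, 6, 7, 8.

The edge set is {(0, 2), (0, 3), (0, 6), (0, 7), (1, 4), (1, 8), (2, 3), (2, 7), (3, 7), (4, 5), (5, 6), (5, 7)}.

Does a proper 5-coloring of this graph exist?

Yes

The chromatic number is 4. 0, 2, 3, 7 form a clique, so at least 4 colors are needed.
A valid assignment using 4 colors: 0=blue, 1=blue, 2=green, 3=yellow, 4=red, 5=blue, 6=red, 7=red, 8=red.
Since 5 ≥ 4, a proper 5-coloring certainly exists.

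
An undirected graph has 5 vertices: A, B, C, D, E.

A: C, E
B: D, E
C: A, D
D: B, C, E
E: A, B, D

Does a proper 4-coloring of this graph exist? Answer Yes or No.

Yes

The chromatic number is 3. B, D, E are mutually adjacent, so at least 3 colors are needed.
One proper 3-coloring: A=red, B=green, C=blue, D=red, E=blue.
Since 4 ≥ 3, a proper 4-coloring certainly exists.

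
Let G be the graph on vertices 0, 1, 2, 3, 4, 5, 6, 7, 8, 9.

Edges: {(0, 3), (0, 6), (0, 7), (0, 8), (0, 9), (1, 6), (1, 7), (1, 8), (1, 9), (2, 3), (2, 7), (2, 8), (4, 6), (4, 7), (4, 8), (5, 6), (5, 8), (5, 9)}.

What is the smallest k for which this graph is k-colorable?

2 and 3 are adjacent, so at least 2 colors are needed.
2 colors suffice: color a → {0, 1, 2, 4, 5}; color b → {3, 6, 7, 8, 9}. Each edge has distinct colors on its endpoints.

2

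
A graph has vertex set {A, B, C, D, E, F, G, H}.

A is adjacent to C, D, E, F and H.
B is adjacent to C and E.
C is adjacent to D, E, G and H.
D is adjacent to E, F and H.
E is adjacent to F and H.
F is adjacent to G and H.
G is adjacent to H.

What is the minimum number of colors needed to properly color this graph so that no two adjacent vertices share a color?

5

A, C, D, E, H are pairwise adjacent (a clique of size 5), so at least 5 colors are needed.
One proper 5-coloring: A=4, B=3, C=1, D=5, E=2, F=1, G=2, H=3. No two adjacent vertices share a color.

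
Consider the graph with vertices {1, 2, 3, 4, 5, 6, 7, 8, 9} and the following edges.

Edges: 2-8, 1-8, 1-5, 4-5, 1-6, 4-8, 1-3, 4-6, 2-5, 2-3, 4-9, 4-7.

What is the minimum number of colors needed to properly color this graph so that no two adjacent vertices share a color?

1 and 8 are adjacent, so at least 2 colors are needed.
2 colors suffice: 1=red, 2=red, 3=blue, 4=red, 5=blue, 6=blue, 7=blue, 8=blue, 9=blue. Each edge has distinct colors on its endpoints.

2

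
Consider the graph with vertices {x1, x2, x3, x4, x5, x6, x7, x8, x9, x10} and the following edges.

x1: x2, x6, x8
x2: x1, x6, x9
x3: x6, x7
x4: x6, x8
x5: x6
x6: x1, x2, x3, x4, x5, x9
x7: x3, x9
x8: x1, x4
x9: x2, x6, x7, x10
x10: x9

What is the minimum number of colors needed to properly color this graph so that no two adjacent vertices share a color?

x1, x2, x6 form a triangle, so at least 3 colors are needed.
A valid assignment using 3 colors: x1=blue, x2=green, x3=blue, x4=blue, x5=blue, x6=red, x7=red, x8=red, x9=blue, x10=red. Every edge joins two different colors.

3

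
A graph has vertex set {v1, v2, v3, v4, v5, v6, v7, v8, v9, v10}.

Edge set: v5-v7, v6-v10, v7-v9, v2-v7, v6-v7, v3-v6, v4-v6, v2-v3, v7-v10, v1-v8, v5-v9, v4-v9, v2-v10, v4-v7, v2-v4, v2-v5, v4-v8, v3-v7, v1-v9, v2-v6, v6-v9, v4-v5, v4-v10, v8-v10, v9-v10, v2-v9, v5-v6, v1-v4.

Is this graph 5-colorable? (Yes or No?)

No

v2, v4, v5, v6, v7, v9 form a clique, so at least 6 colors are needed.
So 5 colors are not enough.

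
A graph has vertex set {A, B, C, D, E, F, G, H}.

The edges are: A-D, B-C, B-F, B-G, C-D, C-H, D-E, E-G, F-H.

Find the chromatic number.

The cycle B-C-D-E-G-B has odd length 5, so it cannot be 2-colored; at least 3 colors are needed.
One proper 3-coloring: A=1, B=2, C=1, D=2, E=1, F=1, G=3, H=2. Every edge joins two different colors.

3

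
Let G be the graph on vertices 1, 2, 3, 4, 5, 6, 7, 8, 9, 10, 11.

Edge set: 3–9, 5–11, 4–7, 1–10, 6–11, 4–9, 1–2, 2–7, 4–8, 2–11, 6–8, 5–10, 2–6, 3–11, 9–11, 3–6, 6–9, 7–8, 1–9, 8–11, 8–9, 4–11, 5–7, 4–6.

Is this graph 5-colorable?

Yes

The chromatic number is 5. 4, 6, 8, 9, 11 are mutually adjacent (a clique of size 5), so at least 5 colors are needed.
5 colors suffice: color red → {1, 7, 11}; color blue → {5, 6}; color green → {2, 9, 10}; color yellow → {3, 4}; color purple → {8}.
That is already a proper 5-coloring.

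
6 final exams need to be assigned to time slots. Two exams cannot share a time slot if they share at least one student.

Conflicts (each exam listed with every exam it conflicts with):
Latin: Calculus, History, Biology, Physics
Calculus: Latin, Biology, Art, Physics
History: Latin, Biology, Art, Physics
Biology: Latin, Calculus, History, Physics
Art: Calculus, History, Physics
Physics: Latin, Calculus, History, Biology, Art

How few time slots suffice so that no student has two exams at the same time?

Latin, Calculus, Biology, Physics all conflict with each other, so at least 4 time slots are needed.
4 time slots suffice: time slot 1 → {Physics}; time slot 2 → {Calculus, History}; time slot 3 → {Biology, Art}; time slot 4 → {Latin}. Every pair that conflicts lands in different time slots.

4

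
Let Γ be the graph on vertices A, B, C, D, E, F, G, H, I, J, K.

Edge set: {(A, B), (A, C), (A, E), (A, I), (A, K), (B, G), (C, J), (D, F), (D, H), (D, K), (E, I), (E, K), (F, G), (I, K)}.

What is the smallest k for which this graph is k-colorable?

4

A, E, I, K form a clique, so at least 4 colors are needed.
A valid assignment using 4 colors: A=1, B=2, C=2, D=1, E=4, F=2, G=1, H=2, I=3, J=1, K=2. Every edge joins two different colors.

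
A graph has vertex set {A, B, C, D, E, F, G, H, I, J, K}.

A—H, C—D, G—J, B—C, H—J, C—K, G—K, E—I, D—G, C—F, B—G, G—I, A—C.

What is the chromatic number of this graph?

C and K are adjacent, so at least 2 colors are needed.
2 colors suffice: color red → {C, E, G, H}; color blue → {A, B, D, F, I, J, K}. Each edge has distinct colors on its endpoints.

2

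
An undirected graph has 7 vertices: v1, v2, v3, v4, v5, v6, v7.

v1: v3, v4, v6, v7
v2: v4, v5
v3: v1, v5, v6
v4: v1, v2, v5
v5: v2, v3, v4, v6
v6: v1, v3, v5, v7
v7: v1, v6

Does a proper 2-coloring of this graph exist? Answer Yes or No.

v3, v5, v6 are pairwise adjacent, so at least 3 colors are needed.
So 2 colors are not enough.

No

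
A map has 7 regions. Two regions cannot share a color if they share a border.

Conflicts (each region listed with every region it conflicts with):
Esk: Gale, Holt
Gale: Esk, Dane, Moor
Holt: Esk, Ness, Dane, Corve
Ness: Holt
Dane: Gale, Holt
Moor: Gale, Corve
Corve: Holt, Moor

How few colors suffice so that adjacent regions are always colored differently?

The cycle Gale-Dane-Holt-Corve-Moor-Gale has odd length 5, so it cannot be 2-colored; at least 3 colors are needed.
A valid assignment using 3 colors: Esk=2, Gale=1, Holt=1, Ness=2, Dane=2, Moor=3, Corve=2. Every pair that conflicts lands in different colors.

3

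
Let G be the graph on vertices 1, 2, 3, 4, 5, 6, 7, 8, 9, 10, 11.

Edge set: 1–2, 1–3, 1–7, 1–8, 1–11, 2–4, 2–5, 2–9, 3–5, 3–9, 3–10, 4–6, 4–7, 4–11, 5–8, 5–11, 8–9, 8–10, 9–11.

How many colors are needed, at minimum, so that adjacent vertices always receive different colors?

2

2 and 9 are adjacent, so at least 2 colors are needed.
A valid assignment using 2 colors: 1=red, 2=blue, 3=blue, 4=red, 5=red, 6=blue, 7=blue, 8=blue, 9=red, 10=red, 11=blue. No two adjacent vertices share a color.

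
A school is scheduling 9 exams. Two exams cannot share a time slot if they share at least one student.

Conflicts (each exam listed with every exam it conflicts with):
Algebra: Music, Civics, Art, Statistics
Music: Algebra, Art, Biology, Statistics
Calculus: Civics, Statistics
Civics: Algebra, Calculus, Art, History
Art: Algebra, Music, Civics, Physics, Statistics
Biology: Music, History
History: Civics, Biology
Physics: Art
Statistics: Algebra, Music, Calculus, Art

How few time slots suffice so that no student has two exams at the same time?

4

Algebra, Music, Art, Statistics are mutually in conflict, so at least 4 time slots are needed.
4 time slots suffice: time slot 1 → {Calculus, Art, History}; time slot 2 → {Music, Civics, Physics}; time slot 3 → {Algebra, Biology}; time slot 4 → {Statistics}. Each listed conflict is separated.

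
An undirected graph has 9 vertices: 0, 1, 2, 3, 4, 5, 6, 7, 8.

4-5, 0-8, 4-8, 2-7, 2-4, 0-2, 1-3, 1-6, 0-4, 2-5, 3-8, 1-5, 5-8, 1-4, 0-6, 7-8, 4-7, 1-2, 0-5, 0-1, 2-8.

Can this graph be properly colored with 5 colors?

The chromatic number is 5. 0, 1, 2, 4, 5 are pairwise adjacent (a clique of size 5), so at least 5 colors are needed.
One proper 5-coloring: 0=red, 1=yellow, 2=blue, 3=red, 4=green, 5=purple, 6=blue, 7=red, 8=yellow.
That is already a proper 5-coloring.

Yes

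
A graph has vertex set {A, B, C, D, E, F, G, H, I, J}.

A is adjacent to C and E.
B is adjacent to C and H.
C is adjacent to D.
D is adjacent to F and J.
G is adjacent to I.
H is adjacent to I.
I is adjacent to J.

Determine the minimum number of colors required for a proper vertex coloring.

D and J are adjacent, so at least 2 colors are needed.
A valid assignment using 2 colors: A=2, B=2, C=1, D=2, E=1, F=1, G=1, H=1, I=2, J=1. No two adjacent vertices share a color.

2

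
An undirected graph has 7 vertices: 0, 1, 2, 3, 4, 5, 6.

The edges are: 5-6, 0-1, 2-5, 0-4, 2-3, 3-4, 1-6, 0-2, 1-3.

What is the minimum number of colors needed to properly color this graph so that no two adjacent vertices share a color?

3

The cycle 5-2-0-1-6-5 has odd length 5, so it cannot be 2-colored; at least 3 colors are needed.
3 colors suffice: 0=red, 1=blue, 2=blue, 3=red, 4=blue, 5=green, 6=red. Each edge has distinct colors on its endpoints.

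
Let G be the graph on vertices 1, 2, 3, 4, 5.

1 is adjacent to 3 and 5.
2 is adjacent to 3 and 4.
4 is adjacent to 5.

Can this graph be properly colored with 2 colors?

The cycle 4-2-3-1-5-4 has odd length 5, so it cannot be 2-colored; at least 3 colors are needed.
So 2 colors are not enough.

No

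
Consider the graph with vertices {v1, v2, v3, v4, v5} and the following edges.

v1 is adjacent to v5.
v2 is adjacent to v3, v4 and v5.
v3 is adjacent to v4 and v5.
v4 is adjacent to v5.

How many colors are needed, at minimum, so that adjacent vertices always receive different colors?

v2, v3, v4, v5 are pairwise adjacent (a clique of size 4), so at least 4 colors are needed.
4 colors suffice: color 1 → {v5}; color 2 → {v1, v4}; color 3 → {v2}; color 4 → {v3}. Each edge has distinct colors on its endpoints.

4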